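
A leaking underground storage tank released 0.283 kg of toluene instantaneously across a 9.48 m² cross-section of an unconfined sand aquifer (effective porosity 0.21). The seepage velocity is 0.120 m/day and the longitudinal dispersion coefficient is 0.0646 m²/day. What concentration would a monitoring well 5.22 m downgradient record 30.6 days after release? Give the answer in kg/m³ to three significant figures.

0.0211 kg/m³

For an instantaneous plane source, C(x,t) = M/(n_e·A·√(4πDt)) · exp(−(x−vt)²/(4Dt)), with n_e·A the pore (flow) area.
Plume center vt = 0.120 × 30.6 = 3.672 m, so the well at 5.22 m is 1.548 m downgradient of the peak.
√(4πDt) = 4.984 m, giving peak height M/(n_e·A·√(4πDt)) = 0.283/(0.21 × 9.48 × 4.984) = 0.02852 kg/m³.
(x−vt)²/(4Dt) = (1.548)²/(4 × 0.0646 × 30.6) = 0.3031; exp(−0.3031) = 0.7385.
C = 0.02852 × 0.7385 = 0.0211 kg/m³.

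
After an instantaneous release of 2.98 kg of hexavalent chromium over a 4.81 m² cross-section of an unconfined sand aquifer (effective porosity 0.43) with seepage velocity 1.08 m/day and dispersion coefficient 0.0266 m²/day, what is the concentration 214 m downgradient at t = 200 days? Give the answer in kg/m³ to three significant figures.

0.146 kg/m³

For an instantaneous plane source, C(x,t) = M/(n_e·A·√(4πDt)) · exp(−(x−vt)²/(4Dt)), with n_e·A the pore (flow) area.
Plume center vt = 1.08 × 200 = 216 m, so the well at 214 m is 2 m upgradient of the peak.
√(4πDt) = 8.176 m, giving peak height M/(n_e·A·√(4πDt)) = 2.98/(0.43 × 4.81 × 8.176) = 0.1762 kg/m³.
(x−vt)²/(4Dt) = (-2)²/(4 × 0.0266 × 200) = 0.1880; exp(−0.1880) = 0.8286.
C = 0.1762 × 0.8286 = 0.146 kg/m³.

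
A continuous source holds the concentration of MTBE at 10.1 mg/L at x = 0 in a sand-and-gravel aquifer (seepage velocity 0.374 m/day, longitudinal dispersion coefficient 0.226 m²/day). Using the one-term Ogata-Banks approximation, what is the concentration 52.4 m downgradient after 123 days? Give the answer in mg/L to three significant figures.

1.97 mg/L

For a continuous step input, C/C₀ ≈ ½·erfc((x−vt)/(2√(Dt))).
vt = 0.374 × 123 = 46.002 m and 2√(Dt) = 2√(0.226 × 123) = 10.54 m.
Argument (x−vt)/(2√(Dt)) = (52.4 − 46.002)/10.54 = 0.6070; ½·erfc(0.6070) = 0.1953.
C = 10.1 × 0.1953 = 1.97 mg/L.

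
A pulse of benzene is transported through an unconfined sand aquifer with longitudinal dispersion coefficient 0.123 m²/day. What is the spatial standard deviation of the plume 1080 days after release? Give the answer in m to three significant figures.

Dispersive spreading gives a Gaussian with σ² = 2Dt; advection only shifts the center.
σ = √(2 × 0.123 × 1080) = 16.3 m.

16.3 m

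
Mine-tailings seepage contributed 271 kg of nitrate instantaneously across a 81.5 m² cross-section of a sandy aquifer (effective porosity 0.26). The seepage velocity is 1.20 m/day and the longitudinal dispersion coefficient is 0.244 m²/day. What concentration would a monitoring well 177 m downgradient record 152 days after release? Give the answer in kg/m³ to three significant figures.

For an instantaneous plane source, C(x,t) = M/(n_e·A·√(4πDt)) · exp(−(x−vt)²/(4Dt)), with n_e·A the pore (flow) area.
Plume center vt = 1.20 × 152 = 182.4 m, so the well at 177 m is 5.4 m upgradient of the peak.
√(4πDt) = 21.59 m, giving peak height M/(n_e·A·√(4πDt)) = 271/(0.26 × 81.5 × 21.59) = 0.5924 kg/m³.
(x−vt)²/(4Dt) = (-5.4)²/(4 × 0.244 × 152) = 0.1966; exp(−0.1966) = 0.8215.
C = 0.5924 × 0.8215 = 0.487 kg/m³.

0.487 kg/m³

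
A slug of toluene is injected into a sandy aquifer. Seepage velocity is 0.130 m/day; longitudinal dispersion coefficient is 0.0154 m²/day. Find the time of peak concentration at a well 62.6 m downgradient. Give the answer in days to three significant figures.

For the 1D instantaneous-source solution, setting ∂C/∂t = 0 at fixed x gives v²t² + 2Dt − x² = 0, so t = (√(D² + v²x²) − D)/v².
√(D² + v²x²) = √(0.0154² + 0.130² × 62.6²) = 8.138; v² = 0.0169.
t = (8.138 − 0.0154)/0.0169 = 481 days (vs. the pure-advection estimate x/v = 482 d).

481 days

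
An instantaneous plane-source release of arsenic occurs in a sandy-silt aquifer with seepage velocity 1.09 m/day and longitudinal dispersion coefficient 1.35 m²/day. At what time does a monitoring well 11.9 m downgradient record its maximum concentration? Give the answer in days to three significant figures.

9.84 days

For the 1D instantaneous-source solution, setting ∂C/∂t = 0 at fixed x gives v²t² + 2Dt − x² = 0, so t = (√(D² + v²x²) − D)/v².
√(D² + v²x²) = √(1.35² + 1.09² × 11.9²) = 13.04; v² = 1.1881.
t = (13.04 − 1.35)/1.1881 = 9.84 days (vs. the pure-advection estimate x/v = 10.9 d).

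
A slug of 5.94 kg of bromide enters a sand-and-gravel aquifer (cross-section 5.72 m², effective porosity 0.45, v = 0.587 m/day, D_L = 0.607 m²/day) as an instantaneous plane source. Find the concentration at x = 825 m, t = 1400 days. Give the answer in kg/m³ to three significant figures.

0.0223 kg/m³

For an instantaneous plane source, C(x,t) = M/(n_e·A·√(4πDt)) · exp(−(x−vt)²/(4Dt)), with n_e·A the pore (flow) area.
Plume center vt = 0.587 × 1400 = 821.8 m, so the well at 825 m is 3.2 m downgradient of the peak.
√(4πDt) = 103.3 m, giving peak height M/(n_e·A·√(4πDt)) = 5.94/(0.45 × 5.72 × 103.3) = 0.02234 kg/m³.
(x−vt)²/(4Dt) = (3.2)²/(4 × 0.607 × 1400) = 0.003012; exp(−0.003012) = 0.9970.
C = 0.02234 × 0.9970 = 0.0223 kg/m³.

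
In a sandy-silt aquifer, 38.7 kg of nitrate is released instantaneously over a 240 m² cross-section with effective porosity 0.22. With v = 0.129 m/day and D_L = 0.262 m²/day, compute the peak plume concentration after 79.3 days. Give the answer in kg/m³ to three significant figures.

0.0454 kg/m³

The peak of an instantaneous 1D plume sits at x = vt; there the Gaussian factor is 1 and C_max = M/(n_e·A·√(4πDt)), where n_e·A is the pore area the mass is dissolved in.
√(4πDt) = √(4π × 0.262 × 79.3) = 16.16 m, so C_max = 38.7/(0.22 × 240 × 16.16) = 0.0454 kg/m³.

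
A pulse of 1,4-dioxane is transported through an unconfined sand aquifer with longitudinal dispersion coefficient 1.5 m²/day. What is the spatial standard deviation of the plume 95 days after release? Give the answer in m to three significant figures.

16.9 m

Dispersive spreading gives a Gaussian with σ² = 2Dt; advection only shifts the center.
σ = √(2 × 1.5 × 95) = 16.9 m.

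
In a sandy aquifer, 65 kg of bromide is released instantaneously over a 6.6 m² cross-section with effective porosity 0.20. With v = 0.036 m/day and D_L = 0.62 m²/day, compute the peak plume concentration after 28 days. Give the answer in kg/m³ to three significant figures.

3.33 kg/m³

The peak of an instantaneous 1D plume sits at x = vt; there the Gaussian factor is 1 and C_max = M/(n_e·A·√(4πDt)), where n_e·A is the pore area the mass is dissolved in.
√(4πDt) = √(4π × 0.62 × 28) = 14.77 m, so C_max = 65/(0.20 × 6.6 × 14.77) = 3.33 kg/m³.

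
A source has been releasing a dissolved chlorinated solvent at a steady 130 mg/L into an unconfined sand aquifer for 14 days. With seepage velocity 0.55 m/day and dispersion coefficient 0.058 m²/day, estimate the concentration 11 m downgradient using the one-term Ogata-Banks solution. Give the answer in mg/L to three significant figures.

0.625 mg/L

For a continuous step input, C/C₀ ≈ ½·erfc((x−vt)/(2√(Dt))).
vt = 0.55 × 14 = 7.7 m and 2√(Dt) = 2√(0.058 × 14) = 1.802 m.
Argument (x−vt)/(2√(Dt)) = (11 − 7.7)/1.802 = 1.831; ½·erfc(1.831) = 0.004807.
C = 130 × 0.004807 = 0.625 mg/L.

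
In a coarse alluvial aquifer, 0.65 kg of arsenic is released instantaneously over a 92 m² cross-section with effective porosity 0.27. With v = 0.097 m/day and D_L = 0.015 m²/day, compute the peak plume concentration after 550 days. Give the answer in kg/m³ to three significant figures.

0.00257 kg/m³

The peak of an instantaneous 1D plume sits at x = vt; there the Gaussian factor is 1 and C_max = M/(n_e·A·√(4πDt)), where n_e·A is the pore area the mass is dissolved in.
√(4πDt) = √(4π × 0.015 × 550) = 10.18 m, so C_max = 0.65/(0.27 × 92 × 10.18) = 0.00257 kg/m³.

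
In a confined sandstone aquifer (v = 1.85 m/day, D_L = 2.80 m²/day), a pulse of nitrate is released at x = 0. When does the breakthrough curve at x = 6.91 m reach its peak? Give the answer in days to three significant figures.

For the 1D instantaneous-source solution, setting ∂C/∂t = 0 at fixed x gives v²t² + 2Dt − x² = 0, so t = (√(D² + v²x²) − D)/v².
√(D² + v²x²) = √(2.80² + 1.85² × 6.91²) = 13.09; v² = 3.4225.
t = (13.09 − 2.80)/3.4225 = 3.01 days (vs. the pure-advection estimate x/v = 3.74 d).

3.01 days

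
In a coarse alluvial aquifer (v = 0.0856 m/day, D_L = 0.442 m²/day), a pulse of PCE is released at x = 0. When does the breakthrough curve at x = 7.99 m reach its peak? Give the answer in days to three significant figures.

For the 1D instantaneous-source solution, setting ∂C/∂t = 0 at fixed x gives v²t² + 2Dt − x² = 0, so t = (√(D² + v²x²) − D)/v².
√(D² + v²x²) = √(0.442² + 0.0856² × 7.99²) = 0.8143; v² = 0.00732736.
t = (0.8143 − 0.442)/0.00732736 = 50.8 days (vs. the pure-advection estimate x/v = 93.3 d).

50.8 days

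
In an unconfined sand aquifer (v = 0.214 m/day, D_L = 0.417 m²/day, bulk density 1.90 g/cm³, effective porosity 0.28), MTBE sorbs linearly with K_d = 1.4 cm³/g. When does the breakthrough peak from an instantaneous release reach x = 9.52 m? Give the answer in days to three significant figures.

381 days

Retardation factor R = 1 + ρ_b·K_d/n = 1 + 1.90 × 1.4/0.28 = 10.50.
Sorption retards both mechanisms: v_R = v/R = 0.02038 m/day, D_R = D/R = 0.03971 m²/day.
Peak time from v_R²t² + 2D_R t − x² = 0: t = (√(D_R² + v_R²x²) − D_R)/v_R².
√(D_R² + v_R²x²) = √(0.03971² + 0.02038² × 9.52²) = 0.1980; v_R² = 0.0004153.
t = (0.1980 − 0.03971)/0.0004153 = 381 days.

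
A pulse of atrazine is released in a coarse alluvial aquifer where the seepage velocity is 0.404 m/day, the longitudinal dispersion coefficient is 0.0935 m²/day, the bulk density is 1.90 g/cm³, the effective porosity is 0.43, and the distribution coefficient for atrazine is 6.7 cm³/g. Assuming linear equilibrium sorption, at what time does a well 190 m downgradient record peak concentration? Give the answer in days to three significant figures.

14400 days

Retardation factor R = 1 + ρ_b·K_d/n = 1 + 1.90 × 6.7/0.43 = 30.60.
Sorption retards both mechanisms: v_R = v/R = 0.01320 m/day, D_R = D/R = 0.003056 m²/day.
Peak time from v_R²t² + 2D_R t − x² = 0: t = (√(D_R² + v_R²x²) − D_R)/v_R².
√(D_R² + v_R²x²) = √(0.003056² + 0.01320² × 190²) = 2.508; v_R² = 0.0001742.
t = (2.508 − 0.003056)/0.0001742 = 14400 days.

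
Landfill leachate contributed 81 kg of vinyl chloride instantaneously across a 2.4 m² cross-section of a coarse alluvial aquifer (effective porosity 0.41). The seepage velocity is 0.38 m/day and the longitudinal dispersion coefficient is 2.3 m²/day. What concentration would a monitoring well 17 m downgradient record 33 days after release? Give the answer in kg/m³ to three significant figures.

For an instantaneous plane source, C(x,t) = M/(n_e·A·√(4πDt)) · exp(−(x−vt)²/(4Dt)), with n_e·A the pore (flow) area.
Plume center vt = 0.38 × 33 = 12.54 m, so the well at 17 m is 4.46 m downgradient of the peak.
√(4πDt) = 30.88 m, giving peak height M/(n_e·A·√(4πDt)) = 81/(0.41 × 2.4 × 30.88) = 2.666 kg/m³.
(x−vt)²/(4Dt) = (4.46)²/(4 × 2.3 × 33) = 0.06552; exp(−0.06552) = 0.9366.
C = 2.666 × 0.9366 = 2.50 kg/m³.

2.50 kg/m³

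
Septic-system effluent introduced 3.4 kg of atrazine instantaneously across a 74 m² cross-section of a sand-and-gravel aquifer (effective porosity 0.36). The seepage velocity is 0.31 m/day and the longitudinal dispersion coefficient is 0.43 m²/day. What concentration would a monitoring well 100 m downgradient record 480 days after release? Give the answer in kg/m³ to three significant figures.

For an instantaneous plane source, C(x,t) = M/(n_e·A·√(4πDt)) · exp(−(x−vt)²/(4Dt)), with n_e·A the pore (flow) area.
Plume center vt = 0.31 × 480 = 148.8 m, so the well at 100 m is 48.8 m upgradient of the peak.
√(4πDt) = 50.93 m, giving peak height M/(n_e·A·√(4πDt)) = 3.4/(0.36 × 74 × 50.93) = 0.002506 kg/m³.
(x−vt)²/(4Dt) = (-48.8)²/(4 × 0.43 × 480) = 2.884; exp(−2.884) = 0.05591.
C = 0.002506 × 0.05591 = 0.000140 kg/m³.

0.000140 kg/m³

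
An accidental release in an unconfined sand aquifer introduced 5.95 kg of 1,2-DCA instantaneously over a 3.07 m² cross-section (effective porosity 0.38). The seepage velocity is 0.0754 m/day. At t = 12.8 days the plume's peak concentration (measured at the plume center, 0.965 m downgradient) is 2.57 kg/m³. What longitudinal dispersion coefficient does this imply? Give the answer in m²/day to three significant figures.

At the plume center C_max = M/(n_e·A·√(4πDt)), so D = M²/(4πt·(n_e·A·C_max)²).
n_e·A·C_max = 0.38 × 3.07 × 2.57 = 2.998 kg/m.
D = 5.95²/(4π × 12.8 × 2.998²) = 0.0245 m²/day.

0.0245 m²/day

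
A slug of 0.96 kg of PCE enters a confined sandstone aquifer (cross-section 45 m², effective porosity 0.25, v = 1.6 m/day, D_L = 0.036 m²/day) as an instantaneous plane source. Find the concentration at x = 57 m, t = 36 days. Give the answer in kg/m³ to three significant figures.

For an instantaneous plane source, C(x,t) = M/(n_e·A·√(4πDt)) · exp(−(x−vt)²/(4Dt)), with n_e·A the pore (flow) area.
Plume center vt = 1.6 × 36 = 57.6 m, so the well at 57 m is 0.6 m upgradient of the peak.
√(4πDt) = 4.036 m, giving peak height M/(n_e·A·√(4πDt)) = 0.96/(0.25 × 45 × 4.036) = 0.02114 kg/m³.
(x−vt)²/(4Dt) = (-0.6)²/(4 × 0.036 × 36) = 0.06944; exp(−0.06944) = 0.9329.
C = 0.02114 × 0.9329 = 0.0197 kg/m³.

0.0197 kg/m³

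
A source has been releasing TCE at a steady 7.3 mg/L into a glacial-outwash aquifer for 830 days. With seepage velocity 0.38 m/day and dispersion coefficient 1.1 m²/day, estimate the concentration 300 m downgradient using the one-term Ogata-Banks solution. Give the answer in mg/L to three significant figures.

4.68 mg/L

For a continuous step input, C/C₀ ≈ ½·erfc((x−vt)/(2√(Dt))).
vt = 0.38 × 830 = 315.4 m and 2√(Dt) = 2√(1.1 × 830) = 60.43 m.
Argument (x−vt)/(2√(Dt)) = (300 − 315.4)/60.43 = -0.2548; ½·erfc(-0.2548) = 0.6407.
C = 7.3 × 0.6407 = 4.68 mg/L.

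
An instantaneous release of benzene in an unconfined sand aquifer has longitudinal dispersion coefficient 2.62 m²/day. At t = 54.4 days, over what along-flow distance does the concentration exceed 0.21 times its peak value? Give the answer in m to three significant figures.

The plume is Gaussian with σ = √(2Dt) = √(2 × 2.62 × 54.4) = 16.88 m.
C/C_peak = exp(−Δx²/(2σ²)) = 0.21 ⇒ Δx = σ·√(−2 ln 0.21) = 16.88 × 1.767 = 29.83 m.
Width = 2Δx = 59.7 m.

59.7 m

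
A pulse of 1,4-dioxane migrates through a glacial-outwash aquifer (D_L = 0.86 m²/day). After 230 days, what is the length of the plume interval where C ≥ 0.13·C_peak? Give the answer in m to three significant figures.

The plume is Gaussian with σ = √(2Dt) = √(2 × 0.86 × 230) = 19.89 m.
C/C_peak = exp(−Δx²/(2σ²)) = 0.13 ⇒ Δx = σ·√(−2 ln 0.13) = 19.89 × 2.020 = 40.18 m.
Width = 2Δx = 80.4 m.

80.4 m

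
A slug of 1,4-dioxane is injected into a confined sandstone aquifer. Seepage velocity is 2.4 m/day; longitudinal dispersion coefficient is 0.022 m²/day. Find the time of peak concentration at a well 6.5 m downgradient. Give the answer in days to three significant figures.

2.70 days

For the 1D instantaneous-source solution, setting ∂C/∂t = 0 at fixed x gives v²t² + 2Dt − x² = 0, so t = (√(D² + v²x²) − D)/v².
√(D² + v²x²) = √(0.022² + 2.4² × 6.5²) = 15.60; v² = 5.76.
t = (15.60 − 0.022)/5.76 = 2.70 days (vs. the pure-advection estimate x/v = 2.71 d).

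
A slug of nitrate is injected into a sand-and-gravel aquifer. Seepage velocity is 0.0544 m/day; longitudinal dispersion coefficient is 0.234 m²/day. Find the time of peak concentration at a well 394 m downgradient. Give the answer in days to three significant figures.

For the 1D instantaneous-source solution, setting ∂C/∂t = 0 at fixed x gives v²t² + 2Dt − x² = 0, so t = (√(D² + v²x²) − D)/v².
√(D² + v²x²) = √(0.234² + 0.0544² × 394²) = 21.43; v² = 0.00295936.
t = (21.43 − 0.234)/0.00295936 = 7160 days (vs. the pure-advection estimate x/v = 7240 d).

7160 days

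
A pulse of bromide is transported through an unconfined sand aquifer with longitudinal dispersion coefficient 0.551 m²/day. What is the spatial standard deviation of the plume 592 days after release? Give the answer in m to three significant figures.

Dispersive spreading gives a Gaussian with σ² = 2Dt; advection only shifts the center.
σ = √(2 × 0.551 × 592) = 25.5 m.

25.5 m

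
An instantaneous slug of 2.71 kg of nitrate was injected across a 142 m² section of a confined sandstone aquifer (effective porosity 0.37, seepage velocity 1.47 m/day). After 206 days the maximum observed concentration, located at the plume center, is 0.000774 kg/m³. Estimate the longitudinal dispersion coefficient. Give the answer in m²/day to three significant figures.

At the plume center C_max = M/(n_e·A·√(4πDt)), so D = M²/(4πt·(n_e·A·C_max)²).
n_e·A·C_max = 0.37 × 142 × 0.000774 = 0.04067 kg/m.
D = 2.71²/(4π × 206 × 0.04067²) = 1.72 m²/day.

1.72 m²/day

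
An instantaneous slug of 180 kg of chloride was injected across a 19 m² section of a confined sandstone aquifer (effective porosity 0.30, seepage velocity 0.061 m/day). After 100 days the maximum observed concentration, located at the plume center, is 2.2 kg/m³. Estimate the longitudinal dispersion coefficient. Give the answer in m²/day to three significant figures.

At the plume center C_max = M/(n_e·A·√(4πDt)), so D = M²/(4πt·(n_e·A·C_max)²).
n_e·A·C_max = 0.30 × 19 × 2.2 = 12.54 kg/m.
D = 180²/(4π × 100 × 12.54²) = 0.164 m²/day.

0.164 m²/day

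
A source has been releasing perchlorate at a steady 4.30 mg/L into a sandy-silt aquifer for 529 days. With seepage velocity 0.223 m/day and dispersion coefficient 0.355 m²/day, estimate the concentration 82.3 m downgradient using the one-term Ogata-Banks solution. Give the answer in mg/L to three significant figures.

For a continuous step input, C/C₀ ≈ ½·erfc((x−vt)/(2√(Dt))).
vt = 0.223 × 529 = 117.967 m and 2√(Dt) = 2√(0.355 × 529) = 27.41 m.
Argument (x−vt)/(2√(Dt)) = (82.3 − 117.967)/27.41 = -1.301; ½·erfc(-1.301) = 0.9671.
C = 4.30 × 0.9671 = 4.16 mg/L.

4.16 mg/L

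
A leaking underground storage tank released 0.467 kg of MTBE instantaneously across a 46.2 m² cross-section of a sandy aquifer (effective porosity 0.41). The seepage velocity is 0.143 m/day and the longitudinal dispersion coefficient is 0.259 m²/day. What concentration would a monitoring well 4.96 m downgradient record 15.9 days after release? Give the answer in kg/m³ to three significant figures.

For an instantaneous plane source, C(x,t) = M/(n_e·A·√(4πDt)) · exp(−(x−vt)²/(4Dt)), with n_e·A the pore (flow) area.
Plume center vt = 0.143 × 15.9 = 2.2737 m, so the well at 4.96 m is 2.6863 m downgradient of the peak.
√(4πDt) = 7.194 m, giving peak height M/(n_e·A·√(4πDt)) = 0.467/(0.41 × 46.2 × 7.194) = 0.003427 kg/m³.
(x−vt)²/(4Dt) = (2.6863)²/(4 × 0.259 × 15.9) = 0.4381; exp(−0.4381) = 0.6453.
C = 0.003427 × 0.6453 = 0.00221 kg/m³.

0.00221 kg/m³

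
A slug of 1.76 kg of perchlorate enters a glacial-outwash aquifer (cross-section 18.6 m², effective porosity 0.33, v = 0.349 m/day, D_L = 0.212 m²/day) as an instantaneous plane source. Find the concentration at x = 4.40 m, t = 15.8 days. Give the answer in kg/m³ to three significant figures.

For an instantaneous plane source, C(x,t) = M/(n_e·A·√(4πDt)) · exp(−(x−vt)²/(4Dt)), with n_e·A the pore (flow) area.
Plume center vt = 0.349 × 15.8 = 5.5142 m, so the well at 4.40 m is 1.1142 m upgradient of the peak.
√(4πDt) = 6.488 m, giving peak height M/(n_e·A·√(4πDt)) = 1.76/(0.33 × 18.6 × 6.488) = 0.04420 kg/m³.
(x−vt)²/(4Dt) = (-1.1142)²/(4 × 0.212 × 15.8) = 0.09266; exp(−0.09266) = 0.9115.
C = 0.04420 × 0.9115 = 0.0403 kg/m³.

0.0403 kg/m³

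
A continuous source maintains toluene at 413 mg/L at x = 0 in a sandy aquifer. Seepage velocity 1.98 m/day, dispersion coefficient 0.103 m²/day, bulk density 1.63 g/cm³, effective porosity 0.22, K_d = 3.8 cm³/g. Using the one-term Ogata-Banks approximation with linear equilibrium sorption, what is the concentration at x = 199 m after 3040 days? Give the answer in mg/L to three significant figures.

391 mg/L

Retardation factor R = 1 + ρ_b·K_d/n = 1 + 1.63 × 3.8/0.22 = 29.15.
Sorption retards both mechanisms: v_R = v/R = 0.06792 m/day, D_R = D/R = 0.003533 m²/day.
v_R·t = 0.06792 × 3040 = 206.4768 m; 2√(D_R t) = 6.554 m; argument = (199 − 206.4768)/6.554 = -1.141.
C = C₀ × ½·erfc(-1.141) = 413 × 0.9467 = 391 mg/L.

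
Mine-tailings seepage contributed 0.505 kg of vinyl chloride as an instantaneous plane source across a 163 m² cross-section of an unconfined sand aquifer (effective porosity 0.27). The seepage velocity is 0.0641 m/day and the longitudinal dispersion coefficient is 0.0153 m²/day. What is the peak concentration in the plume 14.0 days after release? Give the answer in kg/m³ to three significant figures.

0.00699 kg/m³

The peak of an instantaneous 1D plume sits at x = vt; there the Gaussian factor is 1 and C_max = M/(n_e·A·√(4πDt)), where n_e·A is the pore area the mass is dissolved in.
√(4πDt) = √(4π × 0.0153 × 14.0) = 1.641 m, so C_max = 0.505/(0.27 × 163 × 1.641) = 0.00699 kg/m³.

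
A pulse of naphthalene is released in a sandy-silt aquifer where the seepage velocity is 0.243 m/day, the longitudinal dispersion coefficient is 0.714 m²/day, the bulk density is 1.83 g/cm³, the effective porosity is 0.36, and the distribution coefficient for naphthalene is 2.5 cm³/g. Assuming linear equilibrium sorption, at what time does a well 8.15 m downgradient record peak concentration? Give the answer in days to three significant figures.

323 days

Retardation factor R = 1 + ρ_b·K_d/n = 1 + 1.83 × 2.5/0.36 = 13.71.
Sorption retards both mechanisms: v_R = v/R = 0.01772 m/day, D_R = D/R = 0.05208 m²/day.
Peak time from v_R²t² + 2D_R t − x² = 0: t = (√(D_R² + v_R²x²) − D_R)/v_R².
√(D_R² + v_R²x²) = √(0.05208² + 0.01772² × 8.15²) = 0.1535; v_R² = 0.0003140.
t = (0.1535 − 0.05208)/0.0003140 = 323 days.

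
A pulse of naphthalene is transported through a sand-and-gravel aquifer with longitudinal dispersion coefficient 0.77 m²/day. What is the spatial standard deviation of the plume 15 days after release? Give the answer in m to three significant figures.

4.81 m

Dispersive spreading gives a Gaussian with σ² = 2Dt; advection only shifts the center.
σ = √(2 × 0.77 × 15) = 4.81 m.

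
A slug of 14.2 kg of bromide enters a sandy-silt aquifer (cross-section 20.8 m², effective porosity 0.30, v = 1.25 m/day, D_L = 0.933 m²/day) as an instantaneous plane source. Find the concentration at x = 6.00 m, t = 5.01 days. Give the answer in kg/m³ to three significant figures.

0.296 kg/m³

For an instantaneous plane source, C(x,t) = M/(n_e·A·√(4πDt)) · exp(−(x−vt)²/(4Dt)), with n_e·A the pore (flow) area.
Plume center vt = 1.25 × 5.01 = 6.2625 m, so the well at 6.00 m is 0.2625 m upgradient of the peak.
√(4πDt) = 7.664 m, giving peak height M/(n_e·A·√(4πDt)) = 14.2/(0.30 × 20.8 × 7.664) = 0.2969 kg/m³.
(x−vt)²/(4Dt) = (-0.2625)²/(4 × 0.933 × 5.01) = 0.003685; exp(−0.003685) = 0.9963.
C = 0.2969 × 0.9963 = 0.296 kg/m³.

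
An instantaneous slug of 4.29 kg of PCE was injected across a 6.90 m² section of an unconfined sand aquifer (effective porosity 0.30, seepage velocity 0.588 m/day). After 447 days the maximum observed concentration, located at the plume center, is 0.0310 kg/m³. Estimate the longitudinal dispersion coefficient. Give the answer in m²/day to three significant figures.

0.796 m²/day

At the plume center C_max = M/(n_e·A·√(4πDt)), so D = M²/(4πt·(n_e·A·C_max)²).
n_e·A·C_max = 0.30 × 6.90 × 0.0310 = 0.06417 kg/m.
D = 4.29²/(4π × 447 × 0.06417²) = 0.796 m²/day.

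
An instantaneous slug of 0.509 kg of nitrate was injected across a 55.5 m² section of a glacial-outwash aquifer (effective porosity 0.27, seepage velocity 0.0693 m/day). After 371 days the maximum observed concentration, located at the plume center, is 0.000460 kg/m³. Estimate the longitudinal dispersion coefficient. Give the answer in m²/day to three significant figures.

At the plume center C_max = M/(n_e·A·√(4πDt)), so D = M²/(4πt·(n_e·A·C_max)²).
n_e·A·C_max = 0.27 × 55.5 × 0.000460 = 0.006893 kg/m.
D = 0.509²/(4π × 371 × 0.006893²) = 1.17 m²/day.

1.17 m²/day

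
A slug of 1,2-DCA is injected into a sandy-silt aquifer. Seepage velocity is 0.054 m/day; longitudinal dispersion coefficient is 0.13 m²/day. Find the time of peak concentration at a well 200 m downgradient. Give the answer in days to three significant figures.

For the 1D instantaneous-source solution, setting ∂C/∂t = 0 at fixed x gives v²t² + 2Dt − x² = 0, so t = (√(D² + v²x²) − D)/v².
√(D² + v²x²) = √(0.13² + 0.054² × 200²) = 10.80; v² = 0.002916.
t = (10.80 − 0.13)/0.002916 = 3660 days (vs. the pure-advection estimate x/v = 3700 d).

3660 days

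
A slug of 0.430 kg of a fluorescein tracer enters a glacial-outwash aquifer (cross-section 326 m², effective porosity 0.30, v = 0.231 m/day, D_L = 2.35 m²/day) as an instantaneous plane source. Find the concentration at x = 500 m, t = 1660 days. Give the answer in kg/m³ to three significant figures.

8.32e-06 kg/m³

For an instantaneous plane source, C(x,t) = M/(n_e·A·√(4πDt)) · exp(−(x−vt)²/(4Dt)), with n_e·A the pore (flow) area.
Plume center vt = 0.231 × 1660 = 383.46 m, so the well at 500 m is 116.54 m downgradient of the peak.
√(4πDt) = 221.4 m, giving peak height M/(n_e·A·√(4πDt)) = 0.430/(0.30 × 326 × 221.4) = 1.986e-05 kg/m³.
(x−vt)²/(4Dt) = (116.54)²/(4 × 2.35 × 1660) = 0.8704; exp(−0.8704) = 0.4188.
C = 1.986e-05 × 0.4188 = 8.32e-06 kg/m³.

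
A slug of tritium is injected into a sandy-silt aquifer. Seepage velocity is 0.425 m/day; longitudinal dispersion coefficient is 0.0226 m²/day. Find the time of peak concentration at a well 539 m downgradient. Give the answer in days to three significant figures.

1270 days

For the 1D instantaneous-source solution, setting ∂C/∂t = 0 at fixed x gives v²t² + 2Dt − x² = 0, so t = (√(D² + v²x²) − D)/v².
√(D² + v²x²) = √(0.0226² + 0.425² × 539²) = 229.1; v² = 0.180625.
t = (229.1 − 0.0226)/0.180625 = 1270 days (vs. the pure-advection estimate x/v = 1270 d).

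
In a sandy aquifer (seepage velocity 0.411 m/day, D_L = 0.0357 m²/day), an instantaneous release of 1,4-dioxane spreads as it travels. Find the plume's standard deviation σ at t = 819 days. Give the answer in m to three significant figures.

7.65 m

Dispersive spreading gives a Gaussian with σ² = 2Dt; advection only shifts the center.
σ = √(2 × 0.0357 × 819) = 7.65 m.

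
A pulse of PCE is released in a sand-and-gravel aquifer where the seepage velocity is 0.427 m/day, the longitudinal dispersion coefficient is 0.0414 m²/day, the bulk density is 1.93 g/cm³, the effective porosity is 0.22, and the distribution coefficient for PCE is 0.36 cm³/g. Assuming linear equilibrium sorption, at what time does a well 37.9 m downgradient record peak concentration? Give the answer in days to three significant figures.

Retardation factor R = 1 + ρ_b·K_d/n = 1 + 1.93 × 0.36/0.22 = 4.158.
Sorption retards both mechanisms: v_R = v/R = 0.1027 m/day, D_R = D/R = 0.009957 m²/day.
Peak time from v_R²t² + 2D_R t − x² = 0: t = (√(D_R² + v_R²x²) − D_R)/v_R².
√(D_R² + v_R²x²) = √(0.009957² + 0.1027² × 37.9²) = 3.892; v_R² = 0.01055.
t = (3.892 − 0.009957)/0.01055 = 368 days.

368 days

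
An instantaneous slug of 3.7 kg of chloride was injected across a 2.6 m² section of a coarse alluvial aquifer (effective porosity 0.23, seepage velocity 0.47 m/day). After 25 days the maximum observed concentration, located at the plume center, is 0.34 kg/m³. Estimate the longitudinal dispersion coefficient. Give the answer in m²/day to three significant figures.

1.05 m²/day

At the plume center C_max = M/(n_e·A·√(4πDt)), so D = M²/(4πt·(n_e·A·C_max)²).
n_e·A·C_max = 0.23 × 2.6 × 0.34 = 0.2033 kg/m.
D = 3.7²/(4π × 25 × 0.2033²) = 1.05 m²/day.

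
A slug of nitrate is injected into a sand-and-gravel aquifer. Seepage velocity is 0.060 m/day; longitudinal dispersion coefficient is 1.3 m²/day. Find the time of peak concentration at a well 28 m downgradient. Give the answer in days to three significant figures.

229 days

For the 1D instantaneous-source solution, setting ∂C/∂t = 0 at fixed x gives v²t² + 2Dt − x² = 0, so t = (√(D² + v²x²) − D)/v².
√(D² + v²x²) = √(1.3² + 0.060² × 28²) = 2.124; v² = 0.0036.
t = (2.124 − 1.3)/0.0036 = 229 days (vs. the pure-advection estimate x/v = 467 d).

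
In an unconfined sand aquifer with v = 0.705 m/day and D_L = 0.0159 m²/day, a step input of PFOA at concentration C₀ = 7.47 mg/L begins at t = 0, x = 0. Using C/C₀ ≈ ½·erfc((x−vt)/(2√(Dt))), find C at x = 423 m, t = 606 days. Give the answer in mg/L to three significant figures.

For a continuous step input, C/C₀ ≈ ½·erfc((x−vt)/(2√(Dt))).
vt = 0.705 × 606 = 427.23 m and 2√(Dt) = 2√(0.0159 × 606) = 6.208 m.
Argument (x−vt)/(2√(Dt)) = (423 − 427.23)/6.208 = -0.6814; ½·erfc(-0.6814) = 0.8324.
C = 7.47 × 0.8324 = 6.22 mg/L.

6.22 mg/L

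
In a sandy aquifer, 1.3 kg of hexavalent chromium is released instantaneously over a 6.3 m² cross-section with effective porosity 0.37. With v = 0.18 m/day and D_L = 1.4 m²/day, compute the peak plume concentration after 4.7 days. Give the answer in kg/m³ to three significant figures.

0.0613 kg/m³

The peak of an instantaneous 1D plume sits at x = vt; there the Gaussian factor is 1 and C_max = M/(n_e·A·√(4πDt)), where n_e·A is the pore area the mass is dissolved in.
√(4πDt) = √(4π × 1.4 × 4.7) = 9.093 m, so C_max = 1.3/(0.37 × 6.3 × 9.093) = 0.0613 kg/m³.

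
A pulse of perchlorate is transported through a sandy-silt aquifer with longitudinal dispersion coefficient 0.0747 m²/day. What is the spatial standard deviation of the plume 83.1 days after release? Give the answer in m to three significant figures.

3.52 m

Dispersive spreading gives a Gaussian with σ² = 2Dt; advection only shifts the center.
σ = √(2 × 0.0747 × 83.1) = 3.52 m.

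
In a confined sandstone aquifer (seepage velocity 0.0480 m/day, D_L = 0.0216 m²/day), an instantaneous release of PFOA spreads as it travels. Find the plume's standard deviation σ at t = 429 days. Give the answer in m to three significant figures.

4.30 m

Dispersive spreading gives a Gaussian with σ² = 2Dt; advection only shifts the center.
σ = √(2 × 0.0216 × 429) = 4.30 m.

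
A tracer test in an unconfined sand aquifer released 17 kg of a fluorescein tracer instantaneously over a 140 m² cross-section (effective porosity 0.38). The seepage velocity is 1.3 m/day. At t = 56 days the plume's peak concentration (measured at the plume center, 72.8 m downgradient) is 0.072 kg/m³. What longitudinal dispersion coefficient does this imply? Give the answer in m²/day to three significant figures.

At the plume center C_max = M/(n_e·A·√(4πDt)), so D = M²/(4πt·(n_e·A·C_max)²).
n_e·A·C_max = 0.38 × 140 × 0.072 = 3.830 kg/m.
D = 17²/(4π × 56 × 3.830²) = 0.0280 m²/day.

0.0280 m²/day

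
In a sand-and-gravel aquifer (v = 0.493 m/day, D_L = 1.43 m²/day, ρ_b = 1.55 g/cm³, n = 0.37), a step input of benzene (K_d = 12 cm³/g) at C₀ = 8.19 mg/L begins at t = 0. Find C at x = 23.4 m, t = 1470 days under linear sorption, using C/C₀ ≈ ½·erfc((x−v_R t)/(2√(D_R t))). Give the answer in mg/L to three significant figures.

Retardation factor R = 1 + ρ_b·K_d/n = 1 + 1.55 × 12/0.37 = 51.27.
Sorption retards both mechanisms: v_R = v/R = 0.009616 m/day, D_R = D/R = 0.02789 m²/day.
v_R·t = 0.009616 × 1470 = 14.13552 m; 2√(D_R t) = 12.81 m; argument = (23.4 − 14.13552)/12.81 = 0.7232.
C = C₀ × ½·erfc(0.7232) = 8.19 × 0.1532 = 1.25 mg/L.

1.25 mg/L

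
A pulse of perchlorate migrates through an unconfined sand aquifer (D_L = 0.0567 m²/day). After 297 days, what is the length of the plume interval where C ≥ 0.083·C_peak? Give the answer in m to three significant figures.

25.9 m

The plume is Gaussian with σ = √(2Dt) = √(2 × 0.0567 × 297) = 5.803 m.
C/C_peak = exp(−Δx²/(2σ²)) = 0.083 ⇒ Δx = σ·√(−2 ln 0.083) = 5.803 × 2.231 = 12.95 m.
Width = 2Δx = 25.9 m.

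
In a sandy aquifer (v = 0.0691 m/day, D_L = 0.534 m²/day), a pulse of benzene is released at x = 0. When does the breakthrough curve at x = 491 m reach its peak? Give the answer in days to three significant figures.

6990 days

For the 1D instantaneous-source solution, setting ∂C/∂t = 0 at fixed x gives v²t² + 2Dt − x² = 0, so t = (√(D² + v²x²) − D)/v².
√(D² + v²x²) = √(0.534² + 0.0691² × 491²) = 33.93; v² = 0.00477481.
t = (33.93 − 0.534)/0.00477481 = 6990 days (vs. the pure-advection estimate x/v = 7110 d).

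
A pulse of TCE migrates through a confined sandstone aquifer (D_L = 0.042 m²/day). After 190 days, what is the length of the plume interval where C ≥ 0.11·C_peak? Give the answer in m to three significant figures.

16.8 m

The plume is Gaussian with σ = √(2Dt) = √(2 × 0.042 × 190) = 3.995 m.
C/C_peak = exp(−Δx²/(2σ²)) = 0.11 ⇒ Δx = σ·√(−2 ln 0.11) = 3.995 × 2.101 = 8.393 m.
Width = 2Δx = 16.8 m.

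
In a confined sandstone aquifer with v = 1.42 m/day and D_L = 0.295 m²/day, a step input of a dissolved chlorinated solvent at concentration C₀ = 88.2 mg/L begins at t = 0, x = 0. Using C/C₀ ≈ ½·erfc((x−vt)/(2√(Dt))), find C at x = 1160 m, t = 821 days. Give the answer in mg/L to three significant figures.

53.3 mg/L

For a continuous step input, C/C₀ ≈ ½·erfc((x−vt)/(2√(Dt))).
vt = 1.42 × 821 = 1165.82 m and 2√(Dt) = 2√(0.295 × 821) = 31.13 m.
Argument (x−vt)/(2√(Dt)) = (1160 − 1165.82)/31.13 = -0.1870; ½·erfc(-0.1870) = 0.6043.
C = 88.2 × 0.6043 = 53.3 mg/L.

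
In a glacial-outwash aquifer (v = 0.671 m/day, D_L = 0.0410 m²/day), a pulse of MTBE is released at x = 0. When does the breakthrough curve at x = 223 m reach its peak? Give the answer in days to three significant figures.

For the 1D instantaneous-source solution, setting ∂C/∂t = 0 at fixed x gives v²t² + 2Dt − x² = 0, so t = (√(D² + v²x²) − D)/v².
√(D² + v²x²) = √(0.0410² + 0.671² × 223²) = 149.6; v² = 0.450241.
t = (149.6 − 0.0410)/0.450241 = 332 days (vs. the pure-advection estimate x/v = 332 d).

332 days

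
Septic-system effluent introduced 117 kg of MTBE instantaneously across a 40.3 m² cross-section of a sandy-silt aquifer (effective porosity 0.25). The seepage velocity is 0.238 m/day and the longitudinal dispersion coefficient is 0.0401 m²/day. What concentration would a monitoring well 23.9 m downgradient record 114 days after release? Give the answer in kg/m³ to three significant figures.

For an instantaneous plane source, C(x,t) = M/(n_e·A·√(4πDt)) · exp(−(x−vt)²/(4Dt)), with n_e·A the pore (flow) area.
Plume center vt = 0.238 × 114 = 27.132 m, so the well at 23.9 m is 3.232 m upgradient of the peak.
√(4πDt) = 7.579 m, giving peak height M/(n_e·A·√(4πDt)) = 117/(0.25 × 40.3 × 7.579) = 1.532 kg/m³.
(x−vt)²/(4Dt) = (-3.232)²/(4 × 0.0401 × 114) = 0.5713; exp(−0.5713) = 0.5648.
C = 1.532 × 0.5648 = 0.865 kg/m³.

0.865 kg/m³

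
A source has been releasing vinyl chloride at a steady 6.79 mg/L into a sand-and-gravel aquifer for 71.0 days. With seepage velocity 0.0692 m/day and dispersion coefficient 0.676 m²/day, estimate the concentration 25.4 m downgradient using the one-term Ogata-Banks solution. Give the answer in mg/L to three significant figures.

For a continuous step input, C/C₀ ≈ ½·erfc((x−vt)/(2√(Dt))).
vt = 0.0692 × 71.0 = 4.9132 m and 2√(Dt) = 2√(0.676 × 71.0) = 13.86 m.
Argument (x−vt)/(2√(Dt)) = (25.4 − 4.9132)/13.86 = 1.478; ½·erfc(1.478) = 0.01830.
C = 6.79 × 0.01830 = 0.124 mg/L.

0.124 mg/L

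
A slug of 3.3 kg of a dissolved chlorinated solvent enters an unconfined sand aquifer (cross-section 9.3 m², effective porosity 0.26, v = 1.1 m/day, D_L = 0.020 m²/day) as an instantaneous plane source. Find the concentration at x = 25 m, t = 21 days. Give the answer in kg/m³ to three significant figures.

0.0693 kg/m³

For an instantaneous plane source, C(x,t) = M/(n_e·A·√(4πDt)) · exp(−(x−vt)²/(4Dt)), with n_e·A the pore (flow) area.
Plume center vt = 1.1 × 21 = 23.1 m, so the well at 25 m is 1.9 m downgradient of the peak.
√(4πDt) = 2.297 m, giving peak height M/(n_e·A·√(4πDt)) = 3.3/(0.26 × 9.3 × 2.297) = 0.5942 kg/m³.
(x−vt)²/(4Dt) = (1.9)²/(4 × 0.020 × 21) = 2.149; exp(−2.149) = 0.1166.
C = 0.5942 × 0.1166 = 0.0693 kg/m³.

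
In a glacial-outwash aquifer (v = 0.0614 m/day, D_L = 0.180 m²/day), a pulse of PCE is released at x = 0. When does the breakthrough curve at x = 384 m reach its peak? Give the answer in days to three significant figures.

6210 days

For the 1D instantaneous-source solution, setting ∂C/∂t = 0 at fixed x gives v²t² + 2Dt − x² = 0, so t = (√(D² + v²x²) − D)/v².
√(D² + v²x²) = √(0.180² + 0.0614² × 384²) = 23.58; v² = 0.00376996.
t = (23.58 − 0.180)/0.00376996 = 6210 days (vs. the pure-advection estimate x/v = 6250 d).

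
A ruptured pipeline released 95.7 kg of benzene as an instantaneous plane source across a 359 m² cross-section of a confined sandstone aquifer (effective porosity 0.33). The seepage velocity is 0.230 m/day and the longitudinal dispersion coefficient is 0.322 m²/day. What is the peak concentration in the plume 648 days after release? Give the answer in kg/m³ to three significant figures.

0.0158 kg/m³

The peak of an instantaneous 1D plume sits at x = vt; there the Gaussian factor is 1 and C_max = M/(n_e·A·√(4πDt)), where n_e·A is the pore area the mass is dissolved in.
√(4πDt) = √(4π × 0.322 × 648) = 51.21 m, so C_max = 95.7/(0.33 × 359 × 51.21) = 0.0158 kg/m³.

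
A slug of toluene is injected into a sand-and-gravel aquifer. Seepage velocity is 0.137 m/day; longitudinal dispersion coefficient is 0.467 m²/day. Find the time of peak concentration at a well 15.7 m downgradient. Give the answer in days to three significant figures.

92.4 days

For the 1D instantaneous-source solution, setting ∂C/∂t = 0 at fixed x gives v²t² + 2Dt − x² = 0, so t = (√(D² + v²x²) − D)/v².
√(D² + v²x²) = √(0.467² + 0.137² × 15.7²) = 2.201; v² = 0.018769.
t = (2.201 − 0.467)/0.018769 = 92.4 days (vs. the pure-advection estimate x/v = 115 d).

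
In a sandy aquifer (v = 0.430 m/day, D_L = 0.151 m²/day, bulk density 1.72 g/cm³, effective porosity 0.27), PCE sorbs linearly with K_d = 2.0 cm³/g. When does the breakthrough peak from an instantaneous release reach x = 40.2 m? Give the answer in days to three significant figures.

1270 days

Retardation factor R = 1 + ρ_b·K_d/n = 1 + 1.72 × 2.0/0.27 = 13.74.
Sorption retards both mechanisms: v_R = v/R = 0.03130 m/day, D_R = D/R = 0.01099 m²/day.
Peak time from v_R²t² + 2D_R t − x² = 0: t = (√(D_R² + v_R²x²) − D_R)/v_R².
√(D_R² + v_R²x²) = √(0.01099² + 0.03130² × 40.2²) = 1.258; v_R² = 0.0009797.
t = (1.258 − 0.01099)/0.0009797 = 1270 days.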